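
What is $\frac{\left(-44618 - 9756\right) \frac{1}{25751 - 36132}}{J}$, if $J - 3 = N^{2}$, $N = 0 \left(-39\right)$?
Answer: $\frac{54374}{31143} \approx 1.7459$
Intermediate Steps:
$N = 0$
$J = 3$ ($J = 3 + 0^{2} = 3 + 0 = 3$)
$\frac{\left(-44618 - 9756\right) \frac{1}{25751 - 36132}}{J} = \frac{\left(-44618 - 9756\right) \frac{1}{25751 - 36132}}{3} = - \frac{54374}{-10381} \cdot \frac{1}{3} = \left(-54374\right) \left(- \frac{1}{10381}\right) \frac{1}{3} = \frac{54374}{10381} \cdot \frac{1}{3} = \frac{54374}{31143}$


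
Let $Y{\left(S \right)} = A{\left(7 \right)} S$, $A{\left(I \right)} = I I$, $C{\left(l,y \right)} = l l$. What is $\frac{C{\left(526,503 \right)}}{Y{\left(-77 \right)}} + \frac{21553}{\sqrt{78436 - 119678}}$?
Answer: $- \frac{276676}{3773} - \frac{21553 i \sqrt{41242}}{41242} \approx -73.331 - 106.13 i$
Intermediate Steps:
$C{\left(l,y \right)} = l^{2}$
$A{\left(I \right)} = I^{2}$
$Y{\left(S \right)} = 49 S$ ($Y{\left(S \right)} = 7^{2} S = 49 S$)
$\frac{C{\left(526,503 \right)}}{Y{\left(-77 \right)}} + \frac{21553}{\sqrt{78436 - 119678}} = \frac{526^{2}}{49 \left(-77\right)} + \frac{21553}{\sqrt{78436 - 119678}} = \frac{276676}{-3773} + \frac{21553}{\sqrt{-41242}} = 276676 \left(- \frac{1}{3773}\right) + \frac{21553}{i \sqrt{41242}} = - \frac{276676}{3773} + 21553 \left(- \frac{i \sqrt{41242}}{41242}\right) = - \frac{276676}{3773} - \frac{21553 i \sqrt{41242}}{41242}$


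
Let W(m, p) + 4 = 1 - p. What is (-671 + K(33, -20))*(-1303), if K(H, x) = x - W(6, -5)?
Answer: 902979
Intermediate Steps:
W(m, p) = -3 - p (W(m, p) = -4 + (1 - p) = -3 - p)
K(H, x) = -2 + x (K(H, x) = x - (-3 - 1*(-5)) = x - (-3 + 5) = x - 1*2 = x - 2 = -2 + x)
(-671 + K(33, -20))*(-1303) = (-671 + (-2 - 20))*(-1303) = (-671 - 22)*(-1303) = -693*(-1303) = 902979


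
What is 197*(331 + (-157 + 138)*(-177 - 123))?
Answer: 1188107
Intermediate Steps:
197*(331 + (-157 + 138)*(-177 - 123)) = 197*(331 - 19*(-300)) = 197*(331 + 5700) = 197*6031 = 1188107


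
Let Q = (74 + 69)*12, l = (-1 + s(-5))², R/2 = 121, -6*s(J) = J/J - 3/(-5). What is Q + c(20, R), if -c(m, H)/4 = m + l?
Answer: 366656/225 ≈ 1629.6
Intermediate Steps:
s(J) = -4/15 (s(J) = -(J/J - 3/(-5))/6 = -(1 - 3*(-⅕))/6 = -(1 + ⅗)/6 = -⅙*8/5 = -4/15)
R = 242 (R = 2*121 = 242)
l = 361/225 (l = (-1 - 4/15)² = (-19/15)² = 361/225 ≈ 1.6044)
Q = 1716 (Q = 143*12 = 1716)
c(m, H) = -1444/225 - 4*m (c(m, H) = -4*(m + 361/225) = -4*(361/225 + m) = -1444/225 - 4*m)
Q + c(20, R) = 1716 + (-1444/225 - 4*20) = 1716 + (-1444/225 - 80) = 1716 - 19444/225 = 366656/225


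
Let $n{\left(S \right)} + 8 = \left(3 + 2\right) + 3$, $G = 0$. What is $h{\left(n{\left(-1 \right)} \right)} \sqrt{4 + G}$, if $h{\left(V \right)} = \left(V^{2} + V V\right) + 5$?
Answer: $10$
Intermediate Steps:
$n{\left(S \right)} = 0$ ($n{\left(S \right)} = -8 + \left(\left(3 + 2\right) + 3\right) = -8 + \left(5 + 3\right) = -8 + 8 = 0$)
$h{\left(V \right)} = 5 + 2 V^{2}$ ($h{\left(V \right)} = \left(V^{2} + V^{2}\right) + 5 = 2 V^{2} + 5 = 5 + 2 V^{2}$)
$h{\left(n{\left(-1 \right)} \right)} \sqrt{4 + G} = \left(5 + 2 \cdot 0^{2}\right) \sqrt{4 + 0} = \left(5 + 2 \cdot 0\right) \sqrt{4} = \left(5 + 0\right) 2 = 5 \cdot 2 = 10$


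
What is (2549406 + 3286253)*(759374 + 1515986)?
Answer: 13278225062240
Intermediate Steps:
(2549406 + 3286253)*(759374 + 1515986) = 5835659*2275360 = 13278225062240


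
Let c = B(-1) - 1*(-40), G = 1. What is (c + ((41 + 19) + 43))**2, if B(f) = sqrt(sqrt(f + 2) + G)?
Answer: (143 + sqrt(2))**2 ≈ 20855.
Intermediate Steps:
B(f) = sqrt(1 + sqrt(2 + f)) (B(f) = sqrt(sqrt(f + 2) + 1) = sqrt(sqrt(2 + f) + 1) = sqrt(1 + sqrt(2 + f)))
c = 40 + sqrt(2) (c = sqrt(1 + sqrt(2 - 1)) - 1*(-40) = sqrt(1 + sqrt(1)) + 40 = sqrt(1 + 1) + 40 = sqrt(2) + 40 = 40 + sqrt(2) ≈ 41.414)
(c + ((41 + 19) + 43))**2 = ((40 + sqrt(2)) + ((41 + 19) + 43))**2 = ((40 + sqrt(2)) + (60 + 43))**2 = ((40 + sqrt(2)) + 103)**2 = (143 + sqrt(2))**2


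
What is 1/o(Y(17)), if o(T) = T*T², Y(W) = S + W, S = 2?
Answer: 1/6859 ≈ 0.00014579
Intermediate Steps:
Y(W) = 2 + W
o(T) = T³
1/o(Y(17)) = 1/((2 + 17)³) = 1/(19³) = 1/6859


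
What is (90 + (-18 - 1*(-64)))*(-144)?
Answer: -19584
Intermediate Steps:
(90 + (-18 - 1*(-64)))*(-144) = (90 + (-18 + 64))*(-144) = (90 + 46)*(-144) = 136*(-144) = -19584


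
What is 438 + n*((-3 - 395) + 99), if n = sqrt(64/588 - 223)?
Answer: 438 - 299*I*sqrt(98295)/21 ≈ 438.0 - 4463.9*I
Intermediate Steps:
n = I*sqrt(98295)/21 (n = sqrt(64*(1/588) - 223) = sqrt(16/147 - 223) = sqrt(-32765/147) = I*sqrt(98295)/21 ≈ 14.93*I)
438 + n*((-3 - 395) + 99) = 438 + (I*sqrt(98295)/21)*((-3 - 395) + 99) = 438 + (I*sqrt(98295)/21)*(-398 + 99) = 438 + (I*sqrt(98295)/21)*(-299) = 438 - 299*I*sqrt(98295)/21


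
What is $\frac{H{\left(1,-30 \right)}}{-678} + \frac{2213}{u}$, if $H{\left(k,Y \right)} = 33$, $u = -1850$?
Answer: $- \frac{130122}{104525} \approx -1.2449$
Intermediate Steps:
$\frac{H{\left(1,-30 \right)}}{-678} + \frac{2213}{u} = \frac{33}{-678} + \frac{2213}{-1850} = 33 \left(- \frac{1}{678}\right) + 2213 \left(- \frac{1}{1850}\right) = - \frac{11}{226} - \frac{2213}{1850} = - \frac{130122}{104525}$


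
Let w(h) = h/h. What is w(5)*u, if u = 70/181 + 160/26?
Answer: 15390/2353 ≈ 6.5406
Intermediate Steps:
w(h) = 1
u = 15390/2353 (u = 70*(1/181) + 160*(1/26) = 70/181 + 80/13 = 15390/2353 ≈ 6.5406)
w(5)*u = 1*(15390/2353) = 15390/2353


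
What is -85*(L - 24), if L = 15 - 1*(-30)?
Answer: -1785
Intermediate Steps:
L = 45 (L = 15 + 30 = 45)
-85*(L - 24) = -85*(45 - 24) = -85*21 = -1785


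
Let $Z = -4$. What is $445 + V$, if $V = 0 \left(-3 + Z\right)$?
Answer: $445$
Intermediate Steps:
$V = 0$ ($V = 0 \left(-3 - 4\right) = 0 \left(-7\right) = 0$)
$445 + V = 445 + 0 = 445$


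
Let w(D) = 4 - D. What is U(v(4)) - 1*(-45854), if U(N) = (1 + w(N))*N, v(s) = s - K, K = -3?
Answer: 45840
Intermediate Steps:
v(s) = 3 + s (v(s) = s - 1*(-3) = s + 3 = 3 + s)
U(N) = N*(5 - N) (U(N) = (1 + (4 - N))*N = (5 - N)*N = N*(5 - N))
U(v(4)) - 1*(-45854) = (3 + 4)*(5 - (3 + 4)) - 1*(-45854) = 7*(5 - 1*7) + 45854 = 7*(5 - 7) + 45854 = 7*(-2) + 45854 = -14 + 45854 = 45840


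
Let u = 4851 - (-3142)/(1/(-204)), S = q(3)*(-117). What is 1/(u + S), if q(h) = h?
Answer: -1/636468 ≈ -1.5712e-6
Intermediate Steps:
S = -351 (S = 3*(-117) = -351)
u = -636117 (u = 4851 - (-3142)/(-1/204) = 4851 - (-3142)*(-204) = 4851 - 1*640968 = 4851 - 640968 = -636117)
1/(u + S) = 1/(-636117 - 351) = 1/(-636468) = -1/636468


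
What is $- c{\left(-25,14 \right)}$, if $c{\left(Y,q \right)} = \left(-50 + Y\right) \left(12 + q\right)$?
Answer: $1950$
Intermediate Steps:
$- c{\left(-25,14 \right)} = - (-600 - 700 + 12 \left(-25\right) - 350) = - (-600 - 700 - 300 - 350) = \left(-1\right) \left(-1950\right) = 1950$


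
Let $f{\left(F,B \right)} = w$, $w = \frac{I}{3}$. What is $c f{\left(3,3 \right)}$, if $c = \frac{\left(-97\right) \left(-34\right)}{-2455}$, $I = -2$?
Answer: $\frac{6596}{7365} \approx 0.89559$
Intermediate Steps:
$c = - \frac{3298}{2455}$ ($c = 3298 \left(- \frac{1}{2455}\right) = - \frac{3298}{2455} \approx -1.3434$)
$w = - \frac{2}{3} \approx -0.66667$
$f{\left(F,B \right)} = - \frac{2}{3}$
$c f{\left(3,3 \right)} = \left(- \frac{3298}{2455}\right) \left(- \frac{2}{3}\right) = \frac{6596}{7365}$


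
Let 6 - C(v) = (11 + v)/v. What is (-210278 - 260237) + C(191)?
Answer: -89867421/191 ≈ -4.7051e+5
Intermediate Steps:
C(v) = 6 - (11 + v)/v
(-210278 - 260237) + C(191) = (-210278 - 260237) + (5 - 11/191) = -470515 + (5 - 11*1/191) = -470515 + (5 - 11/191) = -470515 + 944/191 = -89867421/191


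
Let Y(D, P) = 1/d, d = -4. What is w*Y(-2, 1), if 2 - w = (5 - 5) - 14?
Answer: -4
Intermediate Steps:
w = 16 (w = 2 - ((5 - 5) - 14) = 2 - (0 - 14) = 2 - 1*(-14) = 2 + 14 = 16)
Y(D, P) = -¼ (Y(D, P) = 1/(-4) = -¼)
w*Y(-2, 1) = 16*(-¼) = -4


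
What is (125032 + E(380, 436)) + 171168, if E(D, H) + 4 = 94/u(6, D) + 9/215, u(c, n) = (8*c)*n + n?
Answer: 118576163459/400330 ≈ 2.9620e+5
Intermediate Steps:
u(c, n) = n + 8*c*n (u(c, n) = 8*c*n + n = n + 8*c*n)
E(D, H) = -851/215 + 94/(49*D) (E(D, H) = -4 + (94/((D*(1 + 8*6))) + 9/215) = -4 + (94/((D*(1 + 48))) + 9*(1/215)) = -4 + (94/((D*49)) + 9/215) = -4 + (94/((49*D)) + 9/215) = -4 + (94*(1/(49*D)) + 9/215) = -4 + (94/(49*D) + 9/215) = -4 + (9/215 + 94/(49*D)) = -851/215 + 94/(49*D))
(125032 + E(380, 436)) + 171168 = (125032 + (1/10535)*(20210 - 41699*380)/380) + 171168 = (125032 + (1/10535)*(1/380)*(20210 - 15845620)) + 171168 = (125032 + (1/10535)*(1/380)*(-15825410)) + 171168 = (125032 - 1582541/400330) + 171168 = 50052478019/400330 + 171168 = 118576163459/400330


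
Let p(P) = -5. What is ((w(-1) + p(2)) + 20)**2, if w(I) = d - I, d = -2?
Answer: 196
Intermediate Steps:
w(I) = -2 - I
((w(-1) + p(2)) + 20)**2 = (((-2 - 1*(-1)) - 5) + 20)**2 = (((-2 + 1) - 5) + 20)**2 = ((-1 - 5) + 20)**2 = (-6 + 20)**2 = 14**2 = 196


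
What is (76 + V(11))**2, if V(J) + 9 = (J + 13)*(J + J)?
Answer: 354025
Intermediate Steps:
V(J) = -9 + 2*J*(13 + J) (V(J) = -9 + (J + 13)*(J + J) = -9 + (13 + J)*(2*J) = -9 + 2*J*(13 + J))
(76 + V(11))**2 = (76 + (-9 + 2*11**2 + 26*11))**2 = (76 + (-9 + 2*121 + 286))**2 = (76 + (-9 + 242 + 286))**2 = (76 + 519)**2 = 595**2 = 354025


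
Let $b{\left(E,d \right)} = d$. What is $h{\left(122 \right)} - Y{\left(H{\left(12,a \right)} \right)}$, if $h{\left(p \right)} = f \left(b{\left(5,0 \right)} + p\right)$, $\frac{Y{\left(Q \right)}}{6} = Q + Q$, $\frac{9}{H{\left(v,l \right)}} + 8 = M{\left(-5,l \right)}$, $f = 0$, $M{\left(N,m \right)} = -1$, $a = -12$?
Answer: $12$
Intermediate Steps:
$H{\left(v,l \right)} = -1$ ($H{\left(v,l \right)} = \frac{9}{-8 - 1} = \frac{9}{-9} = 9 \left(- \frac{1}{9}\right) = -1$)
$Y{\left(Q \right)} = 12 Q$ ($Y{\left(Q \right)} = 6 \left(Q + Q\right) = 6 \cdot 2 Q = 12 Q$)
$h{\left(p \right)} = 0$ ($h{\left(p \right)} = 0 \left(0 + p\right) = 0 p = 0$)
$h{\left(122 \right)} - Y{\left(H{\left(12,a \right)} \right)} = 0 - 12 \left(-1\right) = 0 - -12 = 0 + 12 = 12$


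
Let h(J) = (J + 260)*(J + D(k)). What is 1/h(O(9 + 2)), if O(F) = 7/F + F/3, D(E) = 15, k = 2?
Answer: 1089/5555914 ≈ 0.00019601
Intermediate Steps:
O(F) = 7/F + F/3 (O(F) = 7/F + F*(⅓) = 7/F + F/3)
h(J) = (15 + J)*(260 + J) (h(J) = (J + 260)*(J + 15) = (260 + J)*(15 + J) = (15 + J)*(260 + J))
1/h(O(9 + 2)) = 1/(3900 + (7/(9 + 2) + (9 + 2)/3)² + 275*(7/(9 + 2) + (9 + 2)/3)) = 1/(3900 + (7/11 + (⅓)*11)² + 275*(7/11 + (⅓)*11)) = 1/(3900 + (7*(1/11) + 11/3)² + 275*(7*(1/11) + 11/3)) = 1/(3900 + (7/11 + 11/3)² + 275*(7/11 + 11/3)) = 1/(3900 + (142/33)² + 275*(142/33)) = 1/(3900 + 20164/1089 + 3550/3) = 1/(5555914/1089) = 1089/5555914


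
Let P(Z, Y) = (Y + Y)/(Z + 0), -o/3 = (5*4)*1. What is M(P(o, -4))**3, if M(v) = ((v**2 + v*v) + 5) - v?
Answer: 1341919727/11390625 ≈ 117.81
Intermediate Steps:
o = -60 (o = -3*5*4 = -60 ≈ -60.000)
P(Z, Y) = 2*Y/Z (P(Z, Y) = (2*Y)/Z = 2*Y/Z)
M(v) = 5 - v + 2*v**2 (M(v) = ((v**2 + v**2) + 5) - v = (2*v**2 + 5) - v = (5 + 2*v**2) - v = 5 - v + 2*v**2)
M(P(o, -4))**3 = (5 - 2*(-4)/(-60) + 2*(2*(-4)/(-60))**2)**3 = (5 - 2*(-4)*(-1)/60 + 2*(2*(-4)*(-1/60))**2)**3 = (5 - 1*2/15 + 2*(2/15)**2)**3 = (5 - 2/15 + 2*(4/225))**3 = (5 - 2/15 + 8/225)**3 = (1103/225)**3 = 1341919727/11390625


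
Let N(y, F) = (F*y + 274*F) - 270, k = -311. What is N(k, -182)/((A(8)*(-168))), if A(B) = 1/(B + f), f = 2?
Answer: -8080/21 ≈ -384.76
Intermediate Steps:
A(B) = 1/(2 + B) (A(B) = 1/(B + 2) = 1/(2 + B))
N(y, F) = -270 + 274*F + F*y (N(y, F) = (274*F + F*y) - 270 = -270 + 274*F + F*y)
N(k, -182)/((A(8)*(-168))) = (-270 + 274*(-182) - 182*(-311))/((-168/(2 + 8))) = (-270 - 49868 + 56602)/((-168/10)) = 6464/(((⅒)*(-168))) = 6464/(-84/5) = 6464*(-5/84) = -8080/21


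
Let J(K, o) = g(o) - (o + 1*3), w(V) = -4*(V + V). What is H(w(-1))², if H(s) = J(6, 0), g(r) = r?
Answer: 9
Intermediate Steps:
w(V) = -8*V
J(K, o) = -3 (J(K, o) = o - (o + 1*3) = o - (o + 3) = o - (3 + o) = o + (-3 - o) = -3)
H(s) = -3
H(w(-1))² = (-3)² = 9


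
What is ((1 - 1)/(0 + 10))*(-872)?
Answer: 0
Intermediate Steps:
((1 - 1)/(0 + 10))*(-872) = (0/10)*(-872) = (0*(⅒))*(-872) = 0*(-872) = 0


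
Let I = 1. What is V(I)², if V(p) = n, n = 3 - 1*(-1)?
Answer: 16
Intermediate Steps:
n = 4 (n = 3 + 1 = 4)
V(p) = 4
V(I)² = 4² = 16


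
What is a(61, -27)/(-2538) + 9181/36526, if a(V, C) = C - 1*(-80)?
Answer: 5341375/23175747 ≈ 0.23047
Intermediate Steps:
a(V, C) = 80 + C (a(V, C) = C + 80 = 80 + C)
a(61, -27)/(-2538) + 9181/36526 = (80 - 27)/(-2538) + 9181/36526 = 53*(-1/2538) + 9181*(1/36526) = -53/2538 + 9181/36526 = 5341375/23175747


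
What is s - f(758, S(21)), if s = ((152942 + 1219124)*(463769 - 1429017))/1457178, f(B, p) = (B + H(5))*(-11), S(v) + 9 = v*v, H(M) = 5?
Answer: -656076933707/728589 ≈ -9.0048e+5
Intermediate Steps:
S(v) = -9 + v**2 (S(v) = -9 + v*v = -9 + v**2)
f(B, p) = -55 - 11*B (f(B, p) = (B + 5)*(-11) = (5 + B)*(-11) = -55 - 11*B)
s = -662191981184/728589 (s = (1372066*(-965248))*(1/1457178) = -1324383962368*1/1457178 = -662191981184/728589 ≈ -9.0887e+5)
s - f(758, S(21)) = -662191981184/728589 - (-55 - 11*758) = -662191981184/728589 - (-55 - 8338) = -662191981184/728589 - 1*(-8393) = -662191981184/728589 + 8393 = -656076933707/728589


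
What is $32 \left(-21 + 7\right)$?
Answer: $-448$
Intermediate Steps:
$32 \left(-21 + 7\right) = 32 \left(-14\right) = -448$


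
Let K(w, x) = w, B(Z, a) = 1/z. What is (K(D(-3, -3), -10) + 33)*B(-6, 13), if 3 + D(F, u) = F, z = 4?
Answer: 27/4 ≈ 6.7500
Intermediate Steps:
B(Z, a) = ¼ (B(Z, a) = 1/4 = ¼)
D(F, u) = -3 + F
(K(D(-3, -3), -10) + 33)*B(-6, 13) = ((-3 - 3) + 33)*(¼) = (-6 + 33)*(¼) = 27*(¼) = 27/4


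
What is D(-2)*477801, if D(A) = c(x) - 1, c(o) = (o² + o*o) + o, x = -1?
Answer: 0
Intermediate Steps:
c(o) = o + 2*o² (c(o) = (o² + o²) + o = 2*o² + o = o + 2*o²)
D(A) = 0 (D(A) = -(1 + 2*(-1)) - 1 = -(1 - 2) - 1 = -1*(-1) - 1 = 1 - 1 = 0)
D(-2)*477801 = 0*477801 = 0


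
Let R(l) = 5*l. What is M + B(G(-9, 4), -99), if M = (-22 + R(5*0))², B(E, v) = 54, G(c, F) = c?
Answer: 538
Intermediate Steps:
M = 484 (M = (-22 + 5*(5*0))² = (-22 + 5*0)² = (-22 + 0)² = (-22)² = 484)
M + B(G(-9, 4), -99) = 484 + 54 = 538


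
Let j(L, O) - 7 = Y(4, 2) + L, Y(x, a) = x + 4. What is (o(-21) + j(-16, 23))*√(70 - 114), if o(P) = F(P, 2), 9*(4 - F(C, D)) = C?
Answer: 32*I*√11/3 ≈ 35.377*I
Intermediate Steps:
F(C, D) = 4 - C/9
Y(x, a) = 4 + x
o(P) = 4 - P/9
j(L, O) = 15 + L (j(L, O) = 7 + ((4 + 4) + L) = 7 + (8 + L) = 15 + L)
(o(-21) + j(-16, 23))*√(70 - 114) = ((4 - ⅑*(-21)) + (15 - 16))*√(70 - 114) = ((4 + 7/3) - 1)*√(-44) = (19/3 - 1)*(2*I*√11) = 16*(2*I*√11)/3 = 32*I*√11/3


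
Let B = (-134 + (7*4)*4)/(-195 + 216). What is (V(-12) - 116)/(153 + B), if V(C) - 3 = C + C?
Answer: -2877/3191 ≈ -0.90160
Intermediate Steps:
V(C) = 3 + 2*C (V(C) = 3 + (C + C) = 3 + 2*C)
B = -22/21 (B = (-134 + 28*4)/21 = (-134 + 112)*(1/21) = -22*1/21 = -22/21 ≈ -1.0476)
(V(-12) - 116)/(153 + B) = ((3 + 2*(-12)) - 116)/(153 - 22/21) = ((3 - 24) - 116)/(3191/21) = (-21 - 116)*(21/3191) = -137*21/3191 = -2877/3191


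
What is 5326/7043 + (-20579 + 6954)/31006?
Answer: 69177081/218375258 ≈ 0.31678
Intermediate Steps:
5326/7043 + (-20579 + 6954)/31006 = 5326*(1/7043) - 13625*1/31006 = 5326/7043 - 13625/31006 = 69177081/218375258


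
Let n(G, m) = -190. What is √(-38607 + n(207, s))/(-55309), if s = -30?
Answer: -I*√38797/55309 ≈ -0.0035613*I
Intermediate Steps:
√(-38607 + n(207, s))/(-55309) = √(-38607 - 190)/(-55309) = √(-38797)*(-1/55309) = (I*√38797)*(-1/55309) = -I*√38797/55309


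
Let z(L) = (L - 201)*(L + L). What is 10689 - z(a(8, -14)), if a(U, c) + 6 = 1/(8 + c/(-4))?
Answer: 4360033/529 ≈ 8242.0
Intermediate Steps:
a(U, c) = -6 + 1/(8 - c/4) (a(U, c) = -6 + 1/(8 + c/(-4)) = -6 + 1/(8 + c*(-1/4)) = -6 + 1/(8 - c/4))
z(L) = 2*L*(-201 + L) (z(L) = (-201 + L)*(2*L) = 2*L*(-201 + L))
10689 - z(a(8, -14)) = 10689 - 2*2*(94 - 3*(-14))/(-32 - 14)*(-201 + 2*(94 - 3*(-14))/(-32 - 14)) = 10689 - 2*2*(94 + 42)/(-46)*(-201 + 2*(94 + 42)/(-46)) = 10689 - 2*2*(-1/46)*136*(-201 + 2*(-1/46)*136) = 10689 - 2*(-136)*(-201 - 136/23)/23 = 10689 - 2*(-136)*(-4759)/(23*23) = 10689 - 1*1294448/529 = 10689 - 1294448/529 = 4360033/529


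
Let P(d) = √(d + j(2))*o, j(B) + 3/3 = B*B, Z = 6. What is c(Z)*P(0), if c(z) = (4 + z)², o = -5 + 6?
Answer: 100*√3 ≈ 173.21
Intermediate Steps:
j(B) = -1 + B² (j(B) = -1 + B*B = -1 + B²)
o = 1
P(d) = √(3 + d) (P(d) = √(d + (-1 + 2²))*1 = √(d + (-1 + 4))*1 = √(d + 3)*1 = √(3 + d)*1 = √(3 + d))
c(Z)*P(0) = (4 + 6)²*√(3 + 0) = 10²*√3 = 100*√3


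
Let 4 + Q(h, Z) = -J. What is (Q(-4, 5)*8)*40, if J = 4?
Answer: -2560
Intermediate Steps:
Q(h, Z) = -8 (Q(h, Z) = -4 - 1*4 = -4 - 4 = -8)
(Q(-4, 5)*8)*40 = -8*8*40 = -64*40 = -2560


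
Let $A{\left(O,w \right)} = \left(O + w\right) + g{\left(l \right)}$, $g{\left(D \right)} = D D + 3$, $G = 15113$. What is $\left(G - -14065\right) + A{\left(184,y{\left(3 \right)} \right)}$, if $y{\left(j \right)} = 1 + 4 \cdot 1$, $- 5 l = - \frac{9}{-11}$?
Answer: $\frac{88844331}{3025} \approx 29370.0$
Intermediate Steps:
$l = - \frac{9}{55}$ ($l = - \frac{\left(-9\right) \frac{1}{-11}}{5} = - \frac{\left(-9\right) \left(- \frac{1}{11}\right)}{5} = \left(- \frac{1}{5}\right) \frac{9}{11} = - \frac{9}{55} \approx -0.16364$)
$g{\left(D \right)} = 3 + D^{2}$ ($g{\left(D \right)} = D^{2} + 3 = 3 + D^{2}$)
$y{\left(j \right)} = 5$ ($y{\left(j \right)} = 1 + 4 = 5$)
$A{\left(O,w \right)} = \frac{9156}{3025} + O + w$ ($A{\left(O,w \right)} = \left(O + w\right) + \left(3 + \left(- \frac{9}{55}\right)^{2}\right) = \left(O + w\right) + \left(3 + \frac{81}{3025}\right) = \left(O + w\right) + \frac{9156}{3025} = \frac{9156}{3025} + O + w$)
$\left(G - -14065\right) + A{\left(184,y{\left(3 \right)} \right)} = \left(15113 - -14065\right) + \left(\frac{9156}{3025} + 184 + 5\right) = \left(15113 + 14065\right) + \frac{580881}{3025} = 29178 + \frac{580881}{3025} = \frac{88844331}{3025}$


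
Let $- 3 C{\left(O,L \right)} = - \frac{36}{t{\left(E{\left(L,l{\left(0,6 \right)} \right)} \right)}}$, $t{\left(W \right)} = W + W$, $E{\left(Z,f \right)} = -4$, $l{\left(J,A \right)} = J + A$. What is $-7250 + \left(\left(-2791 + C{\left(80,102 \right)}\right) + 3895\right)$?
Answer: $- \frac{12295}{2} \approx -6147.5$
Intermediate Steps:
$l{\left(J,A \right)} = A + J$
$t{\left(W \right)} = 2 W$
$C{\left(O,L \right)} = - \frac{3}{2}$ ($C{\left(O,L \right)} = - \frac{\left(-36\right) \frac{1}{2 \left(-4\right)}}{3} = - \frac{\left(-36\right) \frac{1}{-8}}{3} = - \frac{\left(-36\right) \left(- \frac{1}{8}\right)}{3} = \left(- \frac{1}{3}\right) \frac{9}{2} = - \frac{3}{2}$)
$-7250 + \left(\left(-2791 + C{\left(80,102 \right)}\right) + 3895\right) = -7250 + \left(\left(-2791 - \frac{3}{2}\right) + 3895\right) = -7250 + \left(- \frac{5585}{2} + 3895\right) = -7250 + \frac{2205}{2} = - \frac{12295}{2}$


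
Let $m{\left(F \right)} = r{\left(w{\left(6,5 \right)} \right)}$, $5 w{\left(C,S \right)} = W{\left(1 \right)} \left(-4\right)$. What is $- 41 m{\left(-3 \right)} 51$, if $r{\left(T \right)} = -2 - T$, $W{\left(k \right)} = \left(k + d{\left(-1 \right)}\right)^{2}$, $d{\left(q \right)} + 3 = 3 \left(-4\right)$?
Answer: $- \frac{1618434}{5} \approx -3.2369 \cdot 10^{5}$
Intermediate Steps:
$d{\left(q \right)} = -15$ ($d{\left(q \right)} = -3 + 3 \left(-4\right) = -3 - 12 = -15$)
$W{\left(k \right)} = \left(-15 + k\right)^{2}$ ($W{\left(k \right)} = \left(k - 15\right)^{2} = \left(-15 + k\right)^{2}$)
$w{\left(C,S \right)} = - \frac{784}{5}$ ($w{\left(C,S \right)} = \frac{\left(-15 + 1\right)^{2} \left(-4\right)}{5} = \frac{\left(-14\right)^{2} \left(-4\right)}{5} = \frac{196 \left(-4\right)}{5} = \frac{1}{5} \left(-784\right) = - \frac{784}{5}$)
$m{\left(F \right)} = \frac{774}{5}$ ($m{\left(F \right)} = -2 - - \frac{784}{5} = -2 + \frac{784}{5} = \frac{774}{5}$)
$- 41 m{\left(-3 \right)} 51 = \left(-41\right) \frac{774}{5} \cdot 51 = \left(- \frac{31734}{5}\right) 51 = - \frac{1618434}{5}$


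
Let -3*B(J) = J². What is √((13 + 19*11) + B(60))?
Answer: I*√978 ≈ 31.273*I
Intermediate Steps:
B(J) = -J²/3
√((13 + 19*11) + B(60)) = √((13 + 19*11) - ⅓*60²) = √((13 + 209) - ⅓*3600) = √(222 - 1200) = √(-978) = I*√978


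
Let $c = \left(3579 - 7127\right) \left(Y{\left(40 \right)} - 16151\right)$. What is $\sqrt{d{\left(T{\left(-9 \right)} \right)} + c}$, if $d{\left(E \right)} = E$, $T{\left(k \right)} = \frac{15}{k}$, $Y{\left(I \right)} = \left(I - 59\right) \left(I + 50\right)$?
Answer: $\frac{\sqrt{570337437}}{3} \approx 7960.6$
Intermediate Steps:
$Y{\left(I \right)} = \left(-59 + I\right) \left(50 + I\right)$
$c = 63370828$ ($c = \left(3579 - 7127\right) \left(\left(-2950 + 40^{2} - 360\right) - 16151\right) = - 3548 \left(\left(-2950 + 1600 - 360\right) - 16151\right) = - 3548 \left(-1710 - 16151\right) = \left(-3548\right) \left(-17861\right) = 63370828$)
$\sqrt{d{\left(T{\left(-9 \right)} \right)} + c} = \sqrt{\frac{15}{-9} + 63370828} = \sqrt{15 \left(- \frac{1}{9}\right) + 63370828} = \sqrt{- \frac{5}{3} + 63370828} = \sqrt{\frac{190112479}{3}} = \frac{\sqrt{570337437}}{3}$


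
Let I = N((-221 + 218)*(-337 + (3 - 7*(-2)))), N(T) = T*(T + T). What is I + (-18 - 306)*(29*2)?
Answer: 1824408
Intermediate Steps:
N(T) = 2*T² (N(T) = T*(2*T) = 2*T²)
I = 1843200 (I = 2*((-221 + 218)*(-337 + (3 - 7*(-2))))² = 2*(-3*(-337 + (3 + 14)))² = 2*(-3*(-337 + 17))² = 2*(-3*(-320))² = 2*960² = 2*921600 = 1843200)
I + (-18 - 306)*(29*2) = 1843200 + (-18 - 306)*(29*2) = 1843200 - 324*58 = 1843200 - 18792 = 1824408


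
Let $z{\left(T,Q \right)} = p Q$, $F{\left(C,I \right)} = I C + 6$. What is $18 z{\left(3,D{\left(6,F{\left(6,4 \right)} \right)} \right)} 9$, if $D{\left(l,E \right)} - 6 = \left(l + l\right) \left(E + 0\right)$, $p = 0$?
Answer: $0$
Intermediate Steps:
$F{\left(C,I \right)} = 6 + C I$ ($F{\left(C,I \right)} = C I + 6 = 6 + C I$)
$D{\left(l,E \right)} = 6 + 2 E l$ ($D{\left(l,E \right)} = 6 + \left(l + l\right) \left(E + 0\right) = 6 + 2 l E = 6 + 2 E l$)
$z{\left(T,Q \right)} = 0$ ($z{\left(T,Q \right)} = 0 Q = 0$)
$18 z{\left(3,D{\left(6,F{\left(6,4 \right)} \right)} \right)} 9 = 18 \cdot 0 \cdot 9 = 0 \cdot 9 = 0$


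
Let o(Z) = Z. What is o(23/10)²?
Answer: 529/100 ≈ 5.2900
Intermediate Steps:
o(23/10)² = (23/10)² = 529/100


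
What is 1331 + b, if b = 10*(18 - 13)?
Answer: 1381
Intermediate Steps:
b = 50 (b = 10*5 = 50)
1331 + b = 1331 + 50 = 1381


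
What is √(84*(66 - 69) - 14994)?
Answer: 33*I*√14 ≈ 123.47*I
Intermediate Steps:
√(84*(66 - 69) - 14994) = √(84*(-3) - 14994) = √(-252 - 14994) = √(-15246) = 33*I*√14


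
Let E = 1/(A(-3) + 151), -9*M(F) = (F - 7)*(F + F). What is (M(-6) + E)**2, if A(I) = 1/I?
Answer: 552015025/1838736 ≈ 300.21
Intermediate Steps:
M(F) = -2*F*(-7 + F)/9 (M(F) = -(F - 7)*(F + F)/9 = -(-7 + F)*2*F/9 = -2*F*(-7 + F)/9)
A(I) = 1/I
E = 3/452 (E = 1/(1/(-3) + 151) = 1/(-1/3 + 151) = 1/(452/3) = 3/452 ≈ 0.0066372)
(M(-6) + E)**2 = ((2/9)*(-6)*(7 - 1*(-6)) + 3/452)**2 = ((2/9)*(-6)*(7 + 6) + 3/452)**2 = ((2/9)*(-6)*13 + 3/452)**2 = (-52/3 + 3/452)**2 = (-23495/1356)**2 = 552015025/1838736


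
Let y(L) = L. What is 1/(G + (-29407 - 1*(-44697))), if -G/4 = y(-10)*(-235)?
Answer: 1/5890 ≈ 0.00016978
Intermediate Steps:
G = -9400 (G = -(-40)*(-235) = -4*2350 = -9400)
1/(G + (-29407 - 1*(-44697))) = 1/(-9400 + (-29407 - 1*(-44697))) = 1/(-9400 + (-29407 + 44697)) = 1/(-9400 + 15290) = 1/5890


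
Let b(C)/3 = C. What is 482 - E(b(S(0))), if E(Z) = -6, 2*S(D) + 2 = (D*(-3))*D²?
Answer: 488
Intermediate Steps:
S(D) = -1 - 3*D³/2 (S(D) = -1 + ((D*(-3))*D²)/2 = -1 + ((-3*D)*D²)/2 = -1 + (-3*D³)/2 = -1 - 3*D³/2)
b(C) = 3*C
482 - E(b(S(0))) = 482 - 1*(-6) = 482 + 6 = 488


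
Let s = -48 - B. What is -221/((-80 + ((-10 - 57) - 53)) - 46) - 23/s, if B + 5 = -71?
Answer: 265/3444 ≈ 0.076945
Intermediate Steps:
B = -76 (B = -5 - 71 = -76)
s = 28 (s = -48 - 1*(-76) = -48 + 76 = 28)
-221/((-80 + ((-10 - 57) - 53)) - 46) - 23/s = -221/((-80 + ((-10 - 57) - 53)) - 46) - 23/28 = -221/((-80 + (-67 - 53)) - 46) - 23*1/28 = -221/((-80 - 120) - 46) - 23/28 = -221/(-200 - 46) - 23/28 = -221/(-246) - 23/28 = -221*(-1/246) - 23/28 = 221/246 - 23/28 = 265/3444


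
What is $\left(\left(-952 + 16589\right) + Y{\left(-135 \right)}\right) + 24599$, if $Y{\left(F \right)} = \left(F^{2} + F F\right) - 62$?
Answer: $76624$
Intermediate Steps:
$Y{\left(F \right)} = -62 + 2 F^{2}$ ($Y{\left(F \right)} = \left(F^{2} + F^{2}\right) - 62 = 2 F^{2} - 62 = -62 + 2 F^{2}$)
$\left(\left(-952 + 16589\right) + Y{\left(-135 \right)}\right) + 24599 = \left(\left(-952 + 16589\right) - \left(62 - 2 \left(-135\right)^{2}\right)\right) + 24599 = \left(15637 + \left(-62 + 2 \cdot 18225\right)\right) + 24599 = \left(15637 + \left(-62 + 36450\right)\right) + 24599 = \left(15637 + 36388\right) + 24599 = 52025 + 24599 = 76624$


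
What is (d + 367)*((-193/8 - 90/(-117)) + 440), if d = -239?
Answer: 693296/13 ≈ 53330.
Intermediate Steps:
(d + 367)*((-193/8 - 90/(-117)) + 440) = (-239 + 367)*((-193/8 - 90/(-117)) + 440) = 128*((-193*⅛ - 90*(-1/117)) + 440) = 128*((-193/8 + 10/13) + 440) = 128*(-2429/104 + 440) = 128*(43331/104) = 693296/13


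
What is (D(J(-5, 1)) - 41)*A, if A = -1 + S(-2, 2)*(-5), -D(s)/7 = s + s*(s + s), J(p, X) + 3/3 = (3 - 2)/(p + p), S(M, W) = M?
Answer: -11304/25 ≈ -452.16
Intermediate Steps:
J(p, X) = -1 + 1/(2*p) (J(p, X) = -1 + (3 - 2)/(p + p) = -1 + 1/(2*p))
D(s) = -14*s² - 7*s (D(s) = -7*(s + s*(s + s)) = -7*(s + s*(2*s)) = -7*(s + 2*s²) = -14*s² - 7*s)
A = 9 (A = -1 - 2*(-5) = -1 + 10 = 9)
(D(J(-5, 1)) - 41)*A = (-7*(½ - 1*(-5))/(-5)*(1 + 2*((½ - 1*(-5))/(-5))) - 41)*9 = (-7*(-(½ + 5)/5)*(1 + 2*(-(½ + 5)/5)) - 41)*9 = (-7*(-⅕*11/2)*(1 + 2*(-⅕*11/2)) - 41)*9 = (-7*(-11/10)*(1 + 2*(-11/10)) - 41)*9 = (-7*(-11/10)*(1 - 11/5) - 41)*9 = (-7*(-11/10)*(-6/5) - 41)*9 = (-231/25 - 41)*9 = -1256/25*9 = -11304/25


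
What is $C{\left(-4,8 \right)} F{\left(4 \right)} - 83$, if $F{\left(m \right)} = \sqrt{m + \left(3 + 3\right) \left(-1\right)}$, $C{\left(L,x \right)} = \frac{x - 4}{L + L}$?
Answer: $-83 - \frac{i \sqrt{2}}{2} \approx -83.0 - 0.70711 i$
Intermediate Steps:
$C{\left(L,x \right)} = \frac{-4 + x}{2 L}$
$F{\left(m \right)} = \sqrt{-6 + m}$ ($F{\left(m \right)} = \sqrt{m + 6 \left(-1\right)} = \sqrt{m - 6} = \sqrt{-6 + m}$)
$C{\left(-4,8 \right)} F{\left(4 \right)} - 83 = \frac{-4 + 8}{2 \left(-4\right)} \sqrt{-6 + 4} - 83 = \frac{1}{2} \left(- \frac{1}{4}\right) 4 \sqrt{-2} - 83 = - \frac{i \sqrt{2}}{2} - 83 = -83 - \frac{i \sqrt{2}}{2}$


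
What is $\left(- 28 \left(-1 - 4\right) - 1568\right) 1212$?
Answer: $-1730736$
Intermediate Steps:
$\left(- 28 \left(-1 - 4\right) - 1568\right) 1212 = \left(\left(-28\right) \left(-5\right) - 1568\right) 1212 = \left(140 - 1568\right) 1212 = \left(-1428\right) 1212 = -1730736$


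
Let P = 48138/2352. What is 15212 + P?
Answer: 5971127/392 ≈ 15232.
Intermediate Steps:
P = 8023/392 (P = 48138*(1/2352) = 8023/392 ≈ 20.467)
15212 + P = 15212 + 8023/392 = 5971127/392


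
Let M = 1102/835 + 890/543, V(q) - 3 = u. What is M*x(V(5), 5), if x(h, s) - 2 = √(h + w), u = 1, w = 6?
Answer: 2683072/453405 + 1341536*√10/453405 ≈ 15.274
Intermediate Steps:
V(q) = 4 (V(q) = 3 + 1 = 4)
x(h, s) = 2 + √(6 + h) (x(h, s) = 2 + √(h + 6) = 2 + √(6 + h))
M = 1341536/453405 (M = 1102*(1/835) + 890*(1/543) = 1102/835 + 890/543 = 1341536/453405 ≈ 2.9588)
M*x(V(5), 5) = 1341536*(2 + √(6 + 4))/453405 = 1341536*(2 + √10)/453405 = 2683072/453405 + 1341536*√10/453405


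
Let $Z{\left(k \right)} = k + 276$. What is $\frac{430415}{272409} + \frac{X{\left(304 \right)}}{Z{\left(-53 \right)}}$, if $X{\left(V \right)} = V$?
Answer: $\frac{178794881}{60747207} \approx 2.9433$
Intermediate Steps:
$Z{\left(k \right)} = 276 + k$
$\frac{430415}{272409} + \frac{X{\left(304 \right)}}{Z{\left(-53 \right)}} = \frac{430415}{272409} + \frac{304}{276 - 53} = 430415 \cdot \frac{1}{272409} + \frac{304}{223} = \frac{430415}{272409} + 304 \cdot \frac{1}{223} = \frac{430415}{272409} + \frac{304}{223} = \frac{178794881}{60747207}$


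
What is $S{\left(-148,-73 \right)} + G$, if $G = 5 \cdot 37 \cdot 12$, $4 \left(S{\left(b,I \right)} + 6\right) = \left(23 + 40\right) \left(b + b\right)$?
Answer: $-2448$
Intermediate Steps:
$S{\left(b,I \right)} = -6 + \frac{63 b}{2}$ ($S{\left(b,I \right)} = -6 + \frac{\left(23 + 40\right) \left(b + b\right)}{4} = -6 + \frac{63 \cdot 2 b}{4} = -6 + \frac{126 b}{4} = -6 + \frac{63 b}{2}$)
$G = 2220$ ($G = 185 \cdot 12 = 2220$)
$S{\left(-148,-73 \right)} + G = \left(-6 + \frac{63}{2} \left(-148\right)\right) + 2220 = \left(-6 - 4662\right) + 2220 = -4668 + 2220 = -2448$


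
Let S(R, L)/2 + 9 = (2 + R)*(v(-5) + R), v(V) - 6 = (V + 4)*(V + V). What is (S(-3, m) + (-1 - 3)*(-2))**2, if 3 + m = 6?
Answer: 1296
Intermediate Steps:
m = 3 (m = -3 + 6 = 3)
v(V) = 6 + 2*V*(4 + V) (v(V) = 6 + (V + 4)*(V + V) = 6 + (4 + V)*(2*V) = 6 + 2*V*(4 + V))
S(R, L) = -18 + 2*(2 + R)*(16 + R) (S(R, L) = -18 + 2*((2 + R)*((6 + 2*(-5)**2 + 8*(-5)) + R)) = -18 + 2*((2 + R)*((6 + 2*25 - 40) + R)) = -18 + 2*((2 + R)*((6 + 50 - 40) + R)) = -18 + 2*((2 + R)*(16 + R)) = -18 + 2*(2 + R)*(16 + R))
(S(-3, m) + (-1 - 3)*(-2))**2 = ((46 + 2*(-3)**2 + 36*(-3)) + (-1 - 3)*(-2))**2 = ((46 + 2*9 - 108) - 4*(-2))**2 = ((46 + 18 - 108) + 8)**2 = (-44 + 8)**2 = (-36)**2 = 1296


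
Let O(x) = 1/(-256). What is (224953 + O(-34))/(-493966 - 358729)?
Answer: -57587967/218289920 ≈ -0.26381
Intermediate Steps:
O(x) = -1/256
(224953 + O(-34))/(-493966 - 358729) = (224953 - 1/256)/(-493966 - 358729) = (57587967/256)/(-852695) = (57587967/256)*(-1/852695) = -57587967/218289920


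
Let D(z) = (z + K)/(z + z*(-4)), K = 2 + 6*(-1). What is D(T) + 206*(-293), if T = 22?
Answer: -663941/11 ≈ -60358.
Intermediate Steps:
K = -4 (K = 2 - 6 = -4)
D(z) = -(-4 + z)/(3*z) (D(z) = (z - 4)/(z + z*(-4)) = (-4 + z)/(z - 4*z) = (-4 + z)/((-3*z)) = (-4 + z)*(-1/(3*z)) = -(-4 + z)/(3*z))
D(T) + 206*(-293) = (⅓)*(4 - 1*22)/22 + 206*(-293) = (⅓)*(1/22)*(4 - 22) - 60358 = (⅓)*(1/22)*(-18) - 60358 = -3/11 - 60358 = -663941/11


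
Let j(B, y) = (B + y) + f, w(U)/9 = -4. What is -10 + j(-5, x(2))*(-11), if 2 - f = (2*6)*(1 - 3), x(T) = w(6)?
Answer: 155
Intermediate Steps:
w(U) = -36 (w(U) = 9*(-4) = -36)
x(T) = -36
f = 26 (f = 2 - 2*6*(1 - 3) = 2 - 12*(-2) = 2 - 1*(-24) = 2 + 24 = 26)
j(B, y) = 26 + B + y (j(B, y) = (B + y) + 26 = 26 + B + y)
-10 + j(-5, x(2))*(-11) = -10 + (26 - 5 - 36)*(-11) = -10 - 15*(-11) = -10 + 165 = 155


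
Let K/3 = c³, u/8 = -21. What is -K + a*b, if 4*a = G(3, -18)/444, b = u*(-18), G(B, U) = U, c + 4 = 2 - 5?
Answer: 36939/37 ≈ 998.35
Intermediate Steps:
u = -168 (u = 8*(-21) = -168)
c = -7 (c = -4 + (2 - 5) = -4 - 3 = -7)
K = -1029 (K = 3*(-7)³ = 3*(-343) = -1029)
b = 3024 (b = -168*(-18) = 3024)
a = -3/296 (a = (-18/444)/4 = (-18*1/444)/4 = (¼)*(-3/74) = -3/296 ≈ -0.010135)
-K + a*b = -1*(-1029) - 3/296*3024 = 1029 - 1134/37 = 36939/37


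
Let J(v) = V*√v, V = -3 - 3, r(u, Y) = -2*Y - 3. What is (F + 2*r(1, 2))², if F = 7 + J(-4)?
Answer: -95 + 168*I ≈ -95.0 + 168.0*I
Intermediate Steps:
r(u, Y) = -3 - 2*Y
V = -6
J(v) = -6*√v
F = 7 - 12*I ≈ 7.0 - 12.0*I
(F + 2*r(1, 2))² = ((7 - 12*I) + 2*(-3 - 2*2))² = ((7 - 12*I) + 2*(-3 - 4))² = ((7 - 12*I) + 2*(-7))² = ((7 - 12*I) - 14)² = (-7 - 12*I)²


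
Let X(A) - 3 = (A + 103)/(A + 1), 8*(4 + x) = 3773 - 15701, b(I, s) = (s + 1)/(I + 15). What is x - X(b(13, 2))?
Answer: -49325/31 ≈ -1591.1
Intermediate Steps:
b(I, s) = (1 + s)/(15 + I)
x = -1495 (x = -4 + (3773 - 15701)/8 = -4 + (1/8)*(-11928) = -4 - 1491 = -1495)
X(A) = 3 + (103 + A)/(1 + A) (X(A) = 3 + (A + 103)/(A + 1) = 3 + (103 + A)/(1 + A))
x - X(b(13, 2)) = -1495 - 2*(53 + 2*((1 + 2)/(15 + 13)))/(1 + (1 + 2)/(15 + 13)) = -1495 - 2*(53 + 2*(3/28))/(1 + 3/28) = -1495 - 2*(53 + 3/14)/31/28 = -1495 - 2*28*745/(31*14) = -1495 - 1*2980/31 = -1495 - 2980/31 = -49325/31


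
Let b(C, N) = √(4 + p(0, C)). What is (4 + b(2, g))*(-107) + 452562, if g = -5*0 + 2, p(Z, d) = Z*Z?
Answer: 451920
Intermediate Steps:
p(Z, d) = Z²
g = 2 (g = 0 + 2 = 2)
b(C, N) = 2 (b(C, N) = √(4 + 0²) = √(4 + 0) = √4 = 2)
(4 + b(2, g))*(-107) + 452562 = (4 + 2)*(-107) + 452562 = 6*(-107) + 452562 = -642 + 452562 = 451920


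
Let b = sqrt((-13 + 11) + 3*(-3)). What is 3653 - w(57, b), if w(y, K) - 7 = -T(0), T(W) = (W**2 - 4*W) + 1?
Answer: 3647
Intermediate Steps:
T(W) = 1 + W**2 - 4*W
b = I*sqrt(11) (b = sqrt(-2 - 9) = sqrt(-11) = I*sqrt(11) ≈ 3.3166*I)
w(y, K) = 6 (w(y, K) = 7 - (1 + 0**2 - 4*0) = 7 - (1 + 0 + 0) = 7 - 1*1 = 7 - 1 = 6)
3653 - w(57, b) = 3653 - 1*6 = 3653 - 6 = 3647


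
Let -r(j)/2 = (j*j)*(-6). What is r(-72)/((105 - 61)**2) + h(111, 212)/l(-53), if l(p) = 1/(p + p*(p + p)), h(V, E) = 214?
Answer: 144103998/121 ≈ 1.1909e+6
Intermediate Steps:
r(j) = 12*j**2 (r(j) = -2*j*j*(-6) = -2*j**2*(-6) = -(-12)*j**2 = 12*j**2)
l(p) = 1/(p + 2*p**2) (l(p) = 1/(p + p*(2*p)) = 1/(p + 2*p**2))
r(-72)/((105 - 61)**2) + h(111, 212)/l(-53) = (12*(-72)**2)/((105 - 61)**2) + 214/((1/((-53)*(1 + 2*(-53))))) = (12*5184)/(44**2) + 214/((-1/(53*(1 - 106)))) = 62208/1936 + 214/((-1/53/(-105))) = 62208*(1/1936) + 214/((-1/53*(-1/105))) = 3888/121 + 214/(1/5565) = 3888/121 + 214*5565 = 3888/121 + 1190910 = 144103998/121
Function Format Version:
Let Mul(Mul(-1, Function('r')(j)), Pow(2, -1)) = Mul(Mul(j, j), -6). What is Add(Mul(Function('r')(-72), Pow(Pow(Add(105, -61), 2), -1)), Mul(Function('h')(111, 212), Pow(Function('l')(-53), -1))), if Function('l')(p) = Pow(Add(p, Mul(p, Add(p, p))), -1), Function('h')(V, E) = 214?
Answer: Rational(144103998, 121) ≈ 1.1909e+6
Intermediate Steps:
Function('r')(j) = Mul(12, Pow(j, 2)) (Function('r')(j) = Mul(-2, Mul(Mul(j, j), -6)) = Mul(-2, Mul(Pow(j, 2), -6)) = Mul(-2, Mul(-6, Pow(j, 2))) = Mul(12, Pow(j, 2)))
Function('l')(p) = Pow(Add(p, Mul(2, Pow(p, 2))), -1) (Function('l')(p) = Pow(Add(p, Mul(p, Mul(2, p))), -1) = Pow(Add(p, Mul(2, Pow(p, 2))), -1))
Add(Mul(Function('r')(-72), Pow(Pow(Add(105, -61), 2), -1)), Mul(Function('h')(111, 212), Pow(Function('l')(-53), -1))) = Add(Mul(Mul(12, Pow(-72, 2)), Pow(Pow(Add(105, -61), 2), -1)), Mul(214, Pow(Mul(Pow(-53, -1), Pow(Add(1, Mul(2, -53)), -1)), -1))) = Add(Mul(Mul(12, 5184), Pow(Pow(44, 2), -1)), Mul(214, Pow(Mul(Rational(-1, 53), Pow(Add(1, -106), -1)), -1))) = Add(Mul(62208, Pow(1936, -1)), Mul(214, Pow(Mul(Rational(-1, 53), Pow(-105, -1)), -1))) = Add(Mul(62208, Rational(1, 1936)), Mul(214, Pow(Mul(Rational(-1, 53), Rational(-1, 105)), -1))) = Add(Rational(3888, 121), Mul(214, Pow(Rational(1, 5565), -1))) = Add(Rational(3888, 121), Mul(214, 5565)) = Add(Rational(3888, 121), 1190910) = Rational(144103998, 121)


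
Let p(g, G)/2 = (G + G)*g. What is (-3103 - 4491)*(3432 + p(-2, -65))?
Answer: -30011488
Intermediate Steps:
p(g, G) = 4*G*g (p(g, G) = 2*((G + G)*g) = 2*((2*G)*g) = 2*(2*G*g) = 4*G*g)
(-3103 - 4491)*(3432 + p(-2, -65)) = (-3103 - 4491)*(3432 + 4*(-65)*(-2)) = -7594*(3432 + 520) = -7594*3952 = -30011488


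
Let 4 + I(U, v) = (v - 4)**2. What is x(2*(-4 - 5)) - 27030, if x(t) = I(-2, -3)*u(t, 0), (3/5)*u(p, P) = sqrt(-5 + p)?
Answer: -27030 + 75*I*sqrt(23) ≈ -27030.0 + 359.69*I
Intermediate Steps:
I(U, v) = -4 + (-4 + v)**2 (I(U, v) = -4 + (v - 4)**2 = -4 + (-4 + v)**2)
u(p, P) = 5*sqrt(-5 + p)/3
x(t) = 75*sqrt(-5 + t) (x(t) = (-4 + (-4 - 3)**2)*(5*sqrt(-5 + t)/3) = (-4 + (-7)**2)*(5*sqrt(-5 + t)/3) = (-4 + 49)*(5*sqrt(-5 + t)/3) = 45*(5*sqrt(-5 + t)/3) = 75*sqrt(-5 + t))
x(2*(-4 - 5)) - 27030 = 75*sqrt(-5 + 2*(-4 - 5)) - 27030 = 75*sqrt(-5 + 2*(-9)) - 27030 = 75*sqrt(-5 - 18) - 27030 = 75*sqrt(-23) - 27030 = 75*(I*sqrt(23)) - 27030 = 75*I*sqrt(23) - 27030 = -27030 + 75*I*sqrt(23)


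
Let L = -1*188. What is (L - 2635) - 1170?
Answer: -3993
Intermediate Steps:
L = -188
(L - 2635) - 1170 = (-188 - 2635) - 1170 = -2823 - 1170 = -3993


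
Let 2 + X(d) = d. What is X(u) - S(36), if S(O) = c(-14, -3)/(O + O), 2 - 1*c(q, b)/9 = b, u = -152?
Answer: -1237/8 ≈ -154.63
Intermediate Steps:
c(q, b) = 18 - 9*b
X(d) = -2 + d
S(O) = 45/(2*O) (S(O) = (18 - 9*(-3))/(O + O) = (18 + 27)/((2*O)) = 45*(1/(2*O)) = 45/(2*O))
X(u) - S(36) = (-2 - 152) - 45/(2*36) = -154 - 45/(2*36) = -154 - 1*5/8 = -154 - 5/8 = -1237/8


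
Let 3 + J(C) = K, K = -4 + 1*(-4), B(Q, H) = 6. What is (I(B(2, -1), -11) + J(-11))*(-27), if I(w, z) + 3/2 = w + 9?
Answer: -135/2 ≈ -67.500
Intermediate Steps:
I(w, z) = 15/2 + w (I(w, z) = -3/2 + (w + 9) = -3/2 + (9 + w) = 15/2 + w)
K = -8 (K = -4 - 4 = -8)
J(C) = -11 (J(C) = -3 - 8 = -11)
(I(B(2, -1), -11) + J(-11))*(-27) = ((15/2 + 6) - 11)*(-27) = (27/2 - 11)*(-27) = (5/2)*(-27) = -135/2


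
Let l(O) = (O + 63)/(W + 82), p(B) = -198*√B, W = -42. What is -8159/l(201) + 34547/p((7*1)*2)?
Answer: -40795/33 - 34547*√14/2772 ≈ -1282.8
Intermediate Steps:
l(O) = 63/40 + O/40 (l(O) = (O + 63)/(-42 + 82) = (63 + O)/40 = (63 + O)*(1/40) = 63/40 + O/40)
-8159/l(201) + 34547/p((7*1)*2) = -8159/(63/40 + (1/40)*201) + 34547/((-198*√2*√7)) = -8159/(63/40 + 201/40) + 34547/((-198*√14)) = -8159/33/5 + 34547/((-198*√14)) = -8159*5/33 + 34547*(-√14/2772) = -40795/33 - 34547*√14/2772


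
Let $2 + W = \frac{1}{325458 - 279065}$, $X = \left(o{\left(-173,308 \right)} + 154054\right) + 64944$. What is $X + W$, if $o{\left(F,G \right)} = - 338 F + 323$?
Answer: $\frac{12887650650}{46393} \approx 2.7779 \cdot 10^{5}$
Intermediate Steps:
$o{\left(F,G \right)} = 323 - 338 F$
$X = 277795$ ($X = \left(\left(323 - -58474\right) + 154054\right) + 64944 = \left(\left(323 + 58474\right) + 154054\right) + 64944 = \left(58797 + 154054\right) + 64944 = 212851 + 64944 = 277795$)
$W = - \frac{92785}{46393}$ ($W = -2 + \frac{1}{325458 - 279065} = -2 + \frac{1}{46393} = - \frac{92785}{46393} \approx -2.0$)
$X + W = 277795 - \frac{92785}{46393} = \frac{12887650650}{46393}$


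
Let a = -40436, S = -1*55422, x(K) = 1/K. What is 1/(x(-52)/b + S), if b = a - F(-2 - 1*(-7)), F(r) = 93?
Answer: -2107508/116802308375 ≈ -1.8043e-5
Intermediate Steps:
S = -55422
b = -40529 (b = -40436 - 1*93 = -40436 - 93 = -40529)
1/(x(-52)/b + S) = 1/(1/(-52*(-40529)) - 55422) = 1/(-1/52*(-1/40529) - 55422) = 1/(1/2107508 - 55422) = 1/(-116802308375/2107508) = -2107508/116802308375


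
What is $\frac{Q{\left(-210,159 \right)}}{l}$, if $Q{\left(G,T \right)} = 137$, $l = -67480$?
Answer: $- \frac{137}{67480} \approx -0.0020302$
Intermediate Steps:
$\frac{Q{\left(-210,159 \right)}}{l} = \frac{137}{-67480} = 137 \left(- \frac{1}{67480}\right) = - \frac{137}{67480}$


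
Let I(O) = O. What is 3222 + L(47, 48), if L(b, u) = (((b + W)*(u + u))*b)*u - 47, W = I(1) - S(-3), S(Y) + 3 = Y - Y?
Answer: 11048551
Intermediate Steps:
S(Y) = -3 (S(Y) = -3 + (Y - Y) = -3 + 0 = -3)
W = 4 (W = 1 - 1*(-3) = 1 + 3 = 4)
L(b, u) = -47 + 2*b*u²*(4 + b) (L(b, u) = (((b + 4)*(u + u))*b)*u - 47 = (((4 + b)*(2*u))*b)*u - 47 = ((2*u*(4 + b))*b)*u - 47 = (2*b*u*(4 + b))*u - 47 = 2*b*u²*(4 + b) - 47 = -47 + 2*b*u²*(4 + b))
3222 + L(47, 48) = 3222 + (-47 + 2*47²*48² + 8*47*48²) = 3222 + (-47 + 2*2209*2304 + 8*47*2304) = 3222 + (-47 + 10179072 + 866304) = 3222 + 11045329 = 11048551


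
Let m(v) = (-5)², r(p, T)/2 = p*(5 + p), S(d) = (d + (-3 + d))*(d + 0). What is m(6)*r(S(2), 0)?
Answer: 700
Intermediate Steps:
S(d) = d*(-3 + 2*d) (S(d) = (-3 + 2*d)*d = d*(-3 + 2*d))
r(p, T) = 2*p*(5 + p) (r(p, T) = 2*(p*(5 + p)) = 2*p*(5 + p))
m(v) = 25
m(6)*r(S(2), 0) = 25*(2*(2*(-3 + 2*2))*(5 + 2*(-3 + 2*2))) = 25*(2*(2*(-3 + 4))*(5 + 2*(-3 + 4))) = 25*(2*(2*1)*(5 + 2*1)) = 25*(2*2*(5 + 2)) = 25*(2*2*7) = 25*28 = 700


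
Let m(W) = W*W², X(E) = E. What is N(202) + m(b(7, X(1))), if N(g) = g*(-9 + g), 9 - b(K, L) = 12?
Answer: 38959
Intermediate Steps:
b(K, L) = -3 (b(K, L) = 9 - 1*12 = 9 - 12 = -3)
m(W) = W³
N(202) + m(b(7, X(1))) = 202*(-9 + 202) + (-3)³ = 202*193 - 27 = 38986 - 27 = 38959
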